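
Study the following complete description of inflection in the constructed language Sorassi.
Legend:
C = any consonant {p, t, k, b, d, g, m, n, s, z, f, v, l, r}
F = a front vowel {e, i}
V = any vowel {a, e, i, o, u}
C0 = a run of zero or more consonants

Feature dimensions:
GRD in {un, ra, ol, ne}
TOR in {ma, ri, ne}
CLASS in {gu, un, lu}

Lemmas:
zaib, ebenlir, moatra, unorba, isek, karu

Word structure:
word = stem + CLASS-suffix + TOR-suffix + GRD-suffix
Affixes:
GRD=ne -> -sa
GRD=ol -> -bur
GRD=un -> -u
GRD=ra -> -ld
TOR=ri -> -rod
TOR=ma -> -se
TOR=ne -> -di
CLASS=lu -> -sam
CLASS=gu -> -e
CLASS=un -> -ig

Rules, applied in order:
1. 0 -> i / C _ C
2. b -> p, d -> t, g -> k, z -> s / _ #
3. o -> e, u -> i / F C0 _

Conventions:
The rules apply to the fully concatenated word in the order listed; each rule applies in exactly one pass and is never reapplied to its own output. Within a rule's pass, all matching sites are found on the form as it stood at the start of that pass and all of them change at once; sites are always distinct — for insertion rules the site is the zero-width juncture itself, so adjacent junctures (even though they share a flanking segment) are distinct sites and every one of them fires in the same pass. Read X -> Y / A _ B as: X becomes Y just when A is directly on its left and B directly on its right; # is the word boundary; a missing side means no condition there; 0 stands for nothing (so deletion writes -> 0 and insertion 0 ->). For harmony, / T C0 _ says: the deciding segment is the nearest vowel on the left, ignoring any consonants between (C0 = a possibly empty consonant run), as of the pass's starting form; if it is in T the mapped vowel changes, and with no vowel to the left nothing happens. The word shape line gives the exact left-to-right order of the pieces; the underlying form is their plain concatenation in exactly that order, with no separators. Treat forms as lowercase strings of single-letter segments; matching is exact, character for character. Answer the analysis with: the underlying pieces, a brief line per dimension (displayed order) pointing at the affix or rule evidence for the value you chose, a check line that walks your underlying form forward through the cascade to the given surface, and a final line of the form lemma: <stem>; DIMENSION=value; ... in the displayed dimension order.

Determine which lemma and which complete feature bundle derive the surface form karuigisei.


underlying: karu-ig-se-u
GRD=un - signalled by the affix -u
TOR=ma - signalled by the affix -se
CLASS=un - signalled by the affix -ig
check: karuigseu -> karuigiseu -> karuigiseu -> karuigisei
lemma: karu; GRD=un; TOR=ma; CLASS=un


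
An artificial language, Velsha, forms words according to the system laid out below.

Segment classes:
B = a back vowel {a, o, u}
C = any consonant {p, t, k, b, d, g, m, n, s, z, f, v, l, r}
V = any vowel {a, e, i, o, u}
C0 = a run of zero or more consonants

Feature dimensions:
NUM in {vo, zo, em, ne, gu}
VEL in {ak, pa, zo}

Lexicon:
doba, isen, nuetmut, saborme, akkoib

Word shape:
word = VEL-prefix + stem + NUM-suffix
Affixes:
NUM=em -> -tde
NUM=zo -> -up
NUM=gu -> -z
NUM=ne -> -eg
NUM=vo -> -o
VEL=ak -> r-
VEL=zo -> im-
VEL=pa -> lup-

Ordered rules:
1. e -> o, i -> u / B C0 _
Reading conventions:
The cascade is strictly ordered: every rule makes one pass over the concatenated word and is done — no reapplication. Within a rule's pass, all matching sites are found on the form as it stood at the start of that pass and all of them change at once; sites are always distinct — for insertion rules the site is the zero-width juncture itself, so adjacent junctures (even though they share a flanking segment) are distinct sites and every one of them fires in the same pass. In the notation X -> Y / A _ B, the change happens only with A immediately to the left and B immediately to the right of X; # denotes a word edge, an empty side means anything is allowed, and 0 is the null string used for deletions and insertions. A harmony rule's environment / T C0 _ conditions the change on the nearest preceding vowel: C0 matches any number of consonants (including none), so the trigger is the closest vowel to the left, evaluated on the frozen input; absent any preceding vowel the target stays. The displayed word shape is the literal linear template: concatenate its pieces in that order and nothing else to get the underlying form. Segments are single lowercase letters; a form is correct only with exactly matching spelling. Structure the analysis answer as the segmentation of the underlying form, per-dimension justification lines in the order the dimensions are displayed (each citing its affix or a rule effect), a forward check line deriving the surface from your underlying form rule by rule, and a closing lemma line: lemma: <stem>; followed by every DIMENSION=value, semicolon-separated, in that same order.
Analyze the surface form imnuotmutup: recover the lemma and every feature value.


underlying: im-nuetmut-up
NUM=zo - signalled by the affix -up
VEL=zo - signalled by the affix im-
check: imnuetmutup -> imnuotmutup
lemma: nuetmut; NUM=zo; VEL=zo


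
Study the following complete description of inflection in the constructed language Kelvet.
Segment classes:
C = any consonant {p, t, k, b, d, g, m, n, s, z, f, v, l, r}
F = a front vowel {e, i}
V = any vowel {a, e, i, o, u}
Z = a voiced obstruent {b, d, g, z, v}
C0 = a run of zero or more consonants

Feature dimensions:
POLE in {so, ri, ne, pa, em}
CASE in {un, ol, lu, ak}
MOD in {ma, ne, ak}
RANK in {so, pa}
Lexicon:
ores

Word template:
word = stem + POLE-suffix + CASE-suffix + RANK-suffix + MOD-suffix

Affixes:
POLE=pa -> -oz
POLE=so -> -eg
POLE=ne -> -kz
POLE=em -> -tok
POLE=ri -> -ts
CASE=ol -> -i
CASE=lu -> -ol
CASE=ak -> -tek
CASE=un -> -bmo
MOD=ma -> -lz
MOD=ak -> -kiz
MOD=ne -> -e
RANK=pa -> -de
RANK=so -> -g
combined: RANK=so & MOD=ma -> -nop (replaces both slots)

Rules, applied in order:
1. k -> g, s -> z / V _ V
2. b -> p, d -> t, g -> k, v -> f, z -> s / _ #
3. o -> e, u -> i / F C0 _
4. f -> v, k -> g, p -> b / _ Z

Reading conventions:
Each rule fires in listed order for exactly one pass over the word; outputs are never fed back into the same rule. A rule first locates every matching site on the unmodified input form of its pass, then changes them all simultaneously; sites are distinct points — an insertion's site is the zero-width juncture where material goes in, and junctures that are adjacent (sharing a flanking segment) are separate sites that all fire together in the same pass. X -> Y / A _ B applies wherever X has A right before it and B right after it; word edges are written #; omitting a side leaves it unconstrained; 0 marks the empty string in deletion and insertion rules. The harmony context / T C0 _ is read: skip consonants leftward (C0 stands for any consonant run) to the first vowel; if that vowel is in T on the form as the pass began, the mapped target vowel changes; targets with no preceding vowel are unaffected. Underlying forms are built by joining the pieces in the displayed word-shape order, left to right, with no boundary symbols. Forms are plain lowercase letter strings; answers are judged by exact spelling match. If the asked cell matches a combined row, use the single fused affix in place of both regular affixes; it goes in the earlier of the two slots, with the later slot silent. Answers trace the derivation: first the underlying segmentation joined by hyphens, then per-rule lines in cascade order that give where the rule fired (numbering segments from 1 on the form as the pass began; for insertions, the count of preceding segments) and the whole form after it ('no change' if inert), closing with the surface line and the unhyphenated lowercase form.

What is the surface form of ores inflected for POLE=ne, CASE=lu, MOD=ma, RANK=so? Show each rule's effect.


underlying: ores-kz-ol-nop
1. k -> g, s -> z / V _ V: no change
2. b -> p, d -> t, g -> k, v -> f, z -> s / _ #: no change
3. o -> e, u -> i / F C0 _: fires at position(s) 7: oreskzelnop
4. f -> v, k -> g, p -> b / _ Z: fires at position(s) 5: oresgzelnop
surface: oresgzelnop


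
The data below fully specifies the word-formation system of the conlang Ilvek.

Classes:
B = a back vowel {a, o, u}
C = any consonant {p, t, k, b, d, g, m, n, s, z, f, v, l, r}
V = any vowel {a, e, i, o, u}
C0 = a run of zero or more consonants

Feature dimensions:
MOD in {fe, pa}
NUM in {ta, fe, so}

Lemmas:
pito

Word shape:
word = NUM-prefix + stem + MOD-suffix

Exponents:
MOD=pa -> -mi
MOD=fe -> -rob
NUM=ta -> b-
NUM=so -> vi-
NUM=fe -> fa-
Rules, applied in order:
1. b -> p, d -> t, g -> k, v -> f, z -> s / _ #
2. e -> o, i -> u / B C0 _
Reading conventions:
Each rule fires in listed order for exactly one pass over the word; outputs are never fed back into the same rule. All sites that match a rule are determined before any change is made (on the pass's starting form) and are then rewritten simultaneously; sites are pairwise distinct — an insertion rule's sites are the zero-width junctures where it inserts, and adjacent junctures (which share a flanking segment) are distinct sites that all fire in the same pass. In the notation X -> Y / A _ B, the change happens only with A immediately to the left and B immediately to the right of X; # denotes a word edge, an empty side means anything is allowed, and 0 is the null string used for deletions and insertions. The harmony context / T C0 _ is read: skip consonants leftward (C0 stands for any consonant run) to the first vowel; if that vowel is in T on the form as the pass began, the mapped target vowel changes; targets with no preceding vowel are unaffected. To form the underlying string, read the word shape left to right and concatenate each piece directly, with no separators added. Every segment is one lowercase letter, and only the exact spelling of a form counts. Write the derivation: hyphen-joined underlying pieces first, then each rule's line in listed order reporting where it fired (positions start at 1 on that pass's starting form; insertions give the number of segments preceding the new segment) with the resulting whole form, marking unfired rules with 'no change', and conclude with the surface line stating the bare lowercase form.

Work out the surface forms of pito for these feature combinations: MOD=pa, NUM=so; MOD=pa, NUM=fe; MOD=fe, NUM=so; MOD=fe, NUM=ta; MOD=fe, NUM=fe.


cell MOD=pa, NUM=so:
underlying: vi-pito-mi
1. b -> p, d -> t, g -> k, v -> f, z -> s / _ #: no change
2. e -> o, i -> u / B C0 _: fires at position(s) 8: vipitomu
surface: vipitomu

cell MOD=pa, NUM=fe:
underlying: fa-pito-mi
1. b -> p, d -> t, g -> k, v -> f, z -> s / _ #: no change
2. e -> o, i -> u / B C0 _: fires at position(s) 4, 8: faputomu
surface: faputomu

cell MOD=fe, NUM=so:
underlying: vi-pito-rob
1. b -> p, d -> t, g -> k, v -> f, z -> s / _ #: fires at position(s) 9: vipitorop
2. e -> o, i -> u / B C0 _: no change
surface: vipitorop

cell MOD=fe, NUM=ta:
underlying: b-pito-rob
1. b -> p, d -> t, g -> k, v -> f, z -> s / _ #: fires at position(s) 8: bpitorop
2. e -> o, i -> u / B C0 _: no change
surface: bpitorop

cell MOD=fe, NUM=fe:
underlying: fa-pito-rob
1. b -> p, d -> t, g -> k, v -> f, z -> s / _ #: fires at position(s) 9: fapitorop
2. e -> o, i -> u / B C0 _: fires at position(s) 4: faputorop
surface: faputorop


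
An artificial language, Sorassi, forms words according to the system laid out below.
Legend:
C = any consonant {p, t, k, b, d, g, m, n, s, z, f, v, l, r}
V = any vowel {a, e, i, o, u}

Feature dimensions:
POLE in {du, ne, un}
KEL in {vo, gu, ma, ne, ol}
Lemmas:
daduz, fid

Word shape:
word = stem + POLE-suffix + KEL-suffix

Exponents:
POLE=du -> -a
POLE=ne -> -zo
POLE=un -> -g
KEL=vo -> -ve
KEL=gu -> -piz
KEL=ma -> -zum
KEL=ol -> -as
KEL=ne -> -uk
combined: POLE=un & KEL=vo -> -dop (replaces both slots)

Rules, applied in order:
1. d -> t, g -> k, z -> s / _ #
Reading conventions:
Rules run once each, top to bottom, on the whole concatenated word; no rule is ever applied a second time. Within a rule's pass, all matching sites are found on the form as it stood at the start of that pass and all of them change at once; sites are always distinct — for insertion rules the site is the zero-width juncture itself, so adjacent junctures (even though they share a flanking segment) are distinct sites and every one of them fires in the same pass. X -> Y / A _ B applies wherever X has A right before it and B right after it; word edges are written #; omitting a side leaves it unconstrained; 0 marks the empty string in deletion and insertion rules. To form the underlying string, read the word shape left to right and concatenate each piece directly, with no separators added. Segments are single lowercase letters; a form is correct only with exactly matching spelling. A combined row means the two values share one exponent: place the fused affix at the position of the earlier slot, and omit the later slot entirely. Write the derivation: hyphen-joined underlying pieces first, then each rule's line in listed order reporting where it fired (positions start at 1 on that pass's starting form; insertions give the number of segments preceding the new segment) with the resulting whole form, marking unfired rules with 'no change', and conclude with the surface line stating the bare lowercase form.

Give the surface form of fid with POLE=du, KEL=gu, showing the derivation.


underlying: fid-a-piz
1. d -> t, g -> k, z -> s / _ #: fires at position(s) 7: fidapis
surface: fidapis


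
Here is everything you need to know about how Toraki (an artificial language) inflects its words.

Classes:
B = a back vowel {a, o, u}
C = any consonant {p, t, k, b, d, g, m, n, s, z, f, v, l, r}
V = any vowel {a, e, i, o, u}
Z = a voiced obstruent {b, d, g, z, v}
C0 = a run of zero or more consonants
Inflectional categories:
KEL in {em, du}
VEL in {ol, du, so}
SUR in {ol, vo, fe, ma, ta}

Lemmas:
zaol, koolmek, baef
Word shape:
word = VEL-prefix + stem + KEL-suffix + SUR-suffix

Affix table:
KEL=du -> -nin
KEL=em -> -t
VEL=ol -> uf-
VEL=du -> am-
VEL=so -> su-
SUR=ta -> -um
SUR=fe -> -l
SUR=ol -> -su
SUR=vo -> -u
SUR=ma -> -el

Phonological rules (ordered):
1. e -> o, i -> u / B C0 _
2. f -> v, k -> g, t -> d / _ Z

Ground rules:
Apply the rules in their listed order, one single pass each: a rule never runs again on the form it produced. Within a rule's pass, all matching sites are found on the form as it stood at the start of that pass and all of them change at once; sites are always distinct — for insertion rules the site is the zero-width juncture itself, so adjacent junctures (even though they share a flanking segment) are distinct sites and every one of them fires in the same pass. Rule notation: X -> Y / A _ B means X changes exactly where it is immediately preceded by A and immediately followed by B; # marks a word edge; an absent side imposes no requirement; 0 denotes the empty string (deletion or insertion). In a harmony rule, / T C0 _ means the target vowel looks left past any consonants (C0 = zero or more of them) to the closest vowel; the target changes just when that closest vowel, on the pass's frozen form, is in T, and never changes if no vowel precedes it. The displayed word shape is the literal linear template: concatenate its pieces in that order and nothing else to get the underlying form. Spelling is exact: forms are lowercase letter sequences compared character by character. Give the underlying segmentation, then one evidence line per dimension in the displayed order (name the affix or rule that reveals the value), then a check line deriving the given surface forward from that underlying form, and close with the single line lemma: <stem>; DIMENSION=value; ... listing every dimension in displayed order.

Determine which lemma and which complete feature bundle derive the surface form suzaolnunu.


underlying: su-zaol-nin-u
KEL=du - signalled by the affix -nin
VEL=so - signalled by the affix su-
SUR=vo - signalled by the affix -u
check: suzaolninu -> suzaolnunu -> suzaolnunu
lemma: zaol; KEL=du; VEL=so; SUR=vo


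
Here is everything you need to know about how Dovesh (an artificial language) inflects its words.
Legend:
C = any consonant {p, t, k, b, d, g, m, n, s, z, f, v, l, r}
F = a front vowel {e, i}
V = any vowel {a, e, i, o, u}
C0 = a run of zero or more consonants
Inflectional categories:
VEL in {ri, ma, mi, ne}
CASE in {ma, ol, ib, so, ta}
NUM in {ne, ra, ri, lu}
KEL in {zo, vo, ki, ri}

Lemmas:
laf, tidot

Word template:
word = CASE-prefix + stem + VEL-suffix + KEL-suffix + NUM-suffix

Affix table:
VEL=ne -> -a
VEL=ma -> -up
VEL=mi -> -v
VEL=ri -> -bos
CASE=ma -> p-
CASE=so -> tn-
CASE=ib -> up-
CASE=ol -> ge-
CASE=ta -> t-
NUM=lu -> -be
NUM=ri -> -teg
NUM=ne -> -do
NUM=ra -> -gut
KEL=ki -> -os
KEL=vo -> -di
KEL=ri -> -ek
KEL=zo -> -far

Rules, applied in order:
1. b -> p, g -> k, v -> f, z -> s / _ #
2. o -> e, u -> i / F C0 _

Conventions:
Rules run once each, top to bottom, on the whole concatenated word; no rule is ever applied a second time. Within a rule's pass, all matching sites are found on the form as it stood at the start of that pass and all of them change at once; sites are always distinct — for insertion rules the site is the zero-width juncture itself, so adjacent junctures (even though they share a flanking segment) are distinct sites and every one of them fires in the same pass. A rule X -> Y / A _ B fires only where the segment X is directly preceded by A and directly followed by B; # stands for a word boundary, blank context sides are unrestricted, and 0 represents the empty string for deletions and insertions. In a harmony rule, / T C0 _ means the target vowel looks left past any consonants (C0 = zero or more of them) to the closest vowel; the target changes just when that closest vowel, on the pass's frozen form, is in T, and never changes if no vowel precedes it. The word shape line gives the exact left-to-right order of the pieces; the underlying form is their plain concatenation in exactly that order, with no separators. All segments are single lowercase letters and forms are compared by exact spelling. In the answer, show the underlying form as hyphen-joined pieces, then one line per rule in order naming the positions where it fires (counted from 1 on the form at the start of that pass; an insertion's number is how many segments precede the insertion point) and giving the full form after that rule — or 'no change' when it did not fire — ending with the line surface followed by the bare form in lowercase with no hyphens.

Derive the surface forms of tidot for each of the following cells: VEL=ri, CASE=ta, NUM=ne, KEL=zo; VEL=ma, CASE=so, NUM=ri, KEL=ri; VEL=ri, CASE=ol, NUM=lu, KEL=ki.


cell VEL=ri, CASE=ta, NUM=ne, KEL=zo:
underlying: t-tidot-bos-far-do
1. b -> p, g -> k, v -> f, z -> s / _ #: no change
2. o -> e, u -> i / F C0 _: fires at position(s) 5: ttidetbosfardo
surface: ttidetbosfardo

cell VEL=ma, CASE=so, NUM=ri, KEL=ri:
underlying: tn-tidot-up-ek-teg
1. b -> p, g -> k, v -> f, z -> s / _ #: fires at position(s) 14: tntidotupektek
2. o -> e, u -> i / F C0 _: fires at position(s) 6: tntidetupektek
surface: tntidetupektek

cell VEL=ri, CASE=ol, NUM=lu, KEL=ki:
underlying: ge-tidot-bos-os-be
1. b -> p, g -> k, v -> f, z -> s / _ #: no change
2. o -> e, u -> i / F C0 _: fires at position(s) 6: getidetbososbe
surface: getidetbososbe


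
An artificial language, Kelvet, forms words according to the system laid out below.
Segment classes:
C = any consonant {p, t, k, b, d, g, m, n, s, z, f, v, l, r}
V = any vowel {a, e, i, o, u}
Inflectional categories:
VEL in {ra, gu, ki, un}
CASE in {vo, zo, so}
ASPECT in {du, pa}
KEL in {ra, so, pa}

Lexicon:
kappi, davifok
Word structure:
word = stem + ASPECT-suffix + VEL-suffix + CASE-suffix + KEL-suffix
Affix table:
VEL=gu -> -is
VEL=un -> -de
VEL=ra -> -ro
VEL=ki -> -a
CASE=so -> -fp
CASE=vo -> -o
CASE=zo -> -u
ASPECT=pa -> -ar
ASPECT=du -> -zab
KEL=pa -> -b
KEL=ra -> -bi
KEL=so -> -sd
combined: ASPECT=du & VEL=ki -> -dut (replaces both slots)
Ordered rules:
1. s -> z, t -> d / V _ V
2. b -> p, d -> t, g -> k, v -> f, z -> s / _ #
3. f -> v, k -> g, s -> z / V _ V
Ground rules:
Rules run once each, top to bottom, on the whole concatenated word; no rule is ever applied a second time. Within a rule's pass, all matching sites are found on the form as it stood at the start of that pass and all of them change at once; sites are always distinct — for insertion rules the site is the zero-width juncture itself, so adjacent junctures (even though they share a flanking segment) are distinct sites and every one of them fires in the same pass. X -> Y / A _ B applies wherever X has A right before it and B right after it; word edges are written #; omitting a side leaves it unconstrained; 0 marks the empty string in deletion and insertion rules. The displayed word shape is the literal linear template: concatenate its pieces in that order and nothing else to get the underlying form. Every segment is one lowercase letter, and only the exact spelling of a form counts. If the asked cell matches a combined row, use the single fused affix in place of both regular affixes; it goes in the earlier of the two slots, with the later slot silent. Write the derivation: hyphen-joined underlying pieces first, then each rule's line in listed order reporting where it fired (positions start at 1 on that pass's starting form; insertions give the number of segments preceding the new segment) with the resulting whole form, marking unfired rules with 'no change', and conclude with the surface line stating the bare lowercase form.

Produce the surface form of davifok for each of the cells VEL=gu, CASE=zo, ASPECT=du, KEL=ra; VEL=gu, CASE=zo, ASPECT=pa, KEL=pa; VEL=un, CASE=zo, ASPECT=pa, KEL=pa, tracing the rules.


cell VEL=gu, CASE=zo, ASPECT=du, KEL=ra:
underlying: davifok-zab-is-u-bi
1. s -> z, t -> d / V _ V: fires at position(s) 12: davifokzabizubi
2. b -> p, d -> t, g -> k, v -> f, z -> s / _ #: no change
3. f -> v, k -> g, s -> z / V _ V: fires at position(s) 5: davivokzabizubi
surface: davivokzabizubi

cell VEL=gu, CASE=zo, ASPECT=pa, KEL=pa:
underlying: davifok-ar-is-u-b
1. s -> z, t -> d / V _ V: fires at position(s) 11: davifokarizub
2. b -> p, d -> t, g -> k, v -> f, z -> s / _ #: fires at position(s) 13: davifokarizup
3. f -> v, k -> g, s -> z / V _ V: fires at position(s) 5, 7: davivogarizup
surface: davivogarizup

cell VEL=un, CASE=zo, ASPECT=pa, KEL=pa:
underlying: davifok-ar-de-u-b
1. s -> z, t -> d / V _ V: no change
2. b -> p, d -> t, g -> k, v -> f, z -> s / _ #: fires at position(s) 13: davifokardeup
3. f -> v, k -> g, s -> z / V _ V: fires at position(s) 5, 7: davivogardeup
surface: davivogardeup


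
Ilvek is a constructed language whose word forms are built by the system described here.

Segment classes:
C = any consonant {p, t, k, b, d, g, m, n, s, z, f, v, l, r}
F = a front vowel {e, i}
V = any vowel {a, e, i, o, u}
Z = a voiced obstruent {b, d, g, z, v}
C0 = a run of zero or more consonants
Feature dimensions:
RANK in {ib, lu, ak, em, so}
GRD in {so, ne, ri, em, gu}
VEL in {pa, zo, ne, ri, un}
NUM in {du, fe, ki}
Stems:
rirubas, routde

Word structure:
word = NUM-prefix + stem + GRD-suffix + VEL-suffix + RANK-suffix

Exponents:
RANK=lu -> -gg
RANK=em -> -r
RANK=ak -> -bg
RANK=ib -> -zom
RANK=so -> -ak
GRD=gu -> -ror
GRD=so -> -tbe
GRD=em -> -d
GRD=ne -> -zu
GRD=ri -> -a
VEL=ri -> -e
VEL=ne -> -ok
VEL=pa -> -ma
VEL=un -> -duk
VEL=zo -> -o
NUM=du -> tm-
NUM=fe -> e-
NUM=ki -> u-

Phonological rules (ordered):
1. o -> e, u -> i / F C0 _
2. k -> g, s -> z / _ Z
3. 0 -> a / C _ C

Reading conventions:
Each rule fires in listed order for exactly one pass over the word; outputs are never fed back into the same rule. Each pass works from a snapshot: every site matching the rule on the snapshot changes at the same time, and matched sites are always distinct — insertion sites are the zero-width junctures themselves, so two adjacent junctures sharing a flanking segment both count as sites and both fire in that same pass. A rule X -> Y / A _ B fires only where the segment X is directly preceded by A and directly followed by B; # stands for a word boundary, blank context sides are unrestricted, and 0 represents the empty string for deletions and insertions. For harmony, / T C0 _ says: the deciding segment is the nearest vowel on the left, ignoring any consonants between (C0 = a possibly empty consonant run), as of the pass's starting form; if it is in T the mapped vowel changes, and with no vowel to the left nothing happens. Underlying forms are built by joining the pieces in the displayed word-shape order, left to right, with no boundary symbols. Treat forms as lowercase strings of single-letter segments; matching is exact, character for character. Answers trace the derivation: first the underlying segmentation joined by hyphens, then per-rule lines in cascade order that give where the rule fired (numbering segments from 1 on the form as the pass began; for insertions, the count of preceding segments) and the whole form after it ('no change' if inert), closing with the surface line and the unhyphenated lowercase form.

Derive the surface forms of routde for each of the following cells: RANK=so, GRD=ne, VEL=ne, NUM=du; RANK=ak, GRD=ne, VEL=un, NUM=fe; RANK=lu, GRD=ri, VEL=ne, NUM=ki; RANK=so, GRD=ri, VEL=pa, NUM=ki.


cell RANK=so, GRD=ne, VEL=ne, NUM=du:
underlying: tm-routde-zu-ok-ak
1. o -> e, u -> i / F C0 _: fires at position(s) 10: tmroutdeziokak
2. k -> g, s -> z / _ Z: no change
3. 0 -> a / C _ C: inserts after position(s) 1, 2, 6: tamaroutadeziokak
surface: tamaroutadeziokak

cell RANK=ak, GRD=ne, VEL=un, NUM=fe:
underlying: e-routde-zu-duk-bg
1. o -> e, u -> i / F C0 _: fires at position(s) 3, 9: ereutdezidukbg
2. k -> g, s -> z / _ Z: fires at position(s) 12: ereutdezidugbg
3. 0 -> a / C _ C: inserts after position(s) 5, 12, 13: ereutadezidugabag
surface: ereutadezidugabag

cell RANK=lu, GRD=ri, VEL=ne, NUM=ki:
underlying: u-routde-a-ok-gg
1. o -> e, u -> i / F C0 _: no change
2. k -> g, s -> z / _ Z: fires at position(s) 10: uroutdeaoggg
3. 0 -> a / C _ C: inserts after position(s) 5, 10, 11: uroutadeaogagag
surface: uroutadeaogagag

cell RANK=so, GRD=ri, VEL=pa, NUM=ki:
underlying: u-routde-a-ma-ak
1. o -> e, u -> i / F C0 _: no change
2. k -> g, s -> z / _ Z: no change
3. 0 -> a / C _ C: inserts after position(s) 5: uroutadeamaak
surface: uroutadeamaak


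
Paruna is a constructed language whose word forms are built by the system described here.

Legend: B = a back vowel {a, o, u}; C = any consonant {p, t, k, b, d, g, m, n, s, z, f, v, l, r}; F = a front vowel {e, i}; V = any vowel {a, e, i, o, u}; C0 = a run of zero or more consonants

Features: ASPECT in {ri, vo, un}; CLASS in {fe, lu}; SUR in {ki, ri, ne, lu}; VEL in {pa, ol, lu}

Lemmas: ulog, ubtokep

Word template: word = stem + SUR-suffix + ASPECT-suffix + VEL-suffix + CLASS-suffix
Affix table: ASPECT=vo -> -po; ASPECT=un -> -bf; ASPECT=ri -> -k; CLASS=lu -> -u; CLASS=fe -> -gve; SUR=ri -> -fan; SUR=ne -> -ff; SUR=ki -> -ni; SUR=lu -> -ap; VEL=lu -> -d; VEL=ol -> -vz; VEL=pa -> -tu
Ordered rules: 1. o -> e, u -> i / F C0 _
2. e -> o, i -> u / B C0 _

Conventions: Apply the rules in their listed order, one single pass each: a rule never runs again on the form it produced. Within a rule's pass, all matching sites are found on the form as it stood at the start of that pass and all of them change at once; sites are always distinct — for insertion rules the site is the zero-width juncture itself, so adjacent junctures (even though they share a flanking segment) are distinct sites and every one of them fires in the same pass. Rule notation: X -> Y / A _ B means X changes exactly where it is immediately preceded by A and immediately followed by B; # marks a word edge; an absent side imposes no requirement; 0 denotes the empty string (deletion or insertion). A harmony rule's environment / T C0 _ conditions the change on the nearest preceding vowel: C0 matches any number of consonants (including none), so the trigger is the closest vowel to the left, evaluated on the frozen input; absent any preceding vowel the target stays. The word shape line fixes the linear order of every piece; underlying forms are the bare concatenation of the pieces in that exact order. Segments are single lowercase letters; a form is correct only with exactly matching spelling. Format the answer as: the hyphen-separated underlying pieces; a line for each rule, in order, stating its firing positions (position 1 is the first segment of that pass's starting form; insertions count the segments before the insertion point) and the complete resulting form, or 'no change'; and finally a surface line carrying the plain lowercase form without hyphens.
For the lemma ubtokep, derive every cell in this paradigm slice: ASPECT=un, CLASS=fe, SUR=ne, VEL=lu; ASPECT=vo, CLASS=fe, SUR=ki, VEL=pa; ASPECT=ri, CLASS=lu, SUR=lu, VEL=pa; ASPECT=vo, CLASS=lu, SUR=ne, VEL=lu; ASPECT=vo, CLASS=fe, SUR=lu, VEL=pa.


cell ASPECT=un, CLASS=fe, SUR=ne, VEL=lu:
underlying: ubtokep-ff-bf-d-gve
1. o -> e, u -> i / F C0 _: no change
2. e -> o, i -> u / B C0 _: fires at position(s) 6: ubtokopffbfdgve
surface: ubtokopffbfdgve

cell ASPECT=vo, CLASS=fe, SUR=ki, VEL=pa:
underlying: ubtokep-ni-po-tu-gve
1. o -> e, u -> i / F C0 _: fires at position(s) 11: ubtokepnipetugve
2. e -> o, i -> u / B C0 _: fires at position(s) 6, 16: ubtokopnipetugvo
surface: ubtokopnipetugvo

cell ASPECT=ri, CLASS=lu, SUR=lu, VEL=pa:
underlying: ubtokep-ap-k-tu-u
1. o -> e, u -> i / F C0 _: no change
2. e -> o, i -> u / B C0 _: fires at position(s) 6: ubtokopapktuu
surface: ubtokopapktuu

cell ASPECT=vo, CLASS=lu, SUR=ne, VEL=lu:
underlying: ubtokep-ff-po-d-u
1. o -> e, u -> i / F C0 _: fires at position(s) 11: ubtokepffpedu
2. e -> o, i -> u / B C0 _: fires at position(s) 6: ubtokopffpedu
surface: ubtokopffpedu

cell ASPECT=vo, CLASS=fe, SUR=lu, VEL=pa:
underlying: ubtokep-ap-po-tu-gve
1. o -> e, u -> i / F C0 _: no change
2. e -> o, i -> u / B C0 _: fires at position(s) 6, 16: ubtokopappotugvo
surface: ubtokopappotugvo


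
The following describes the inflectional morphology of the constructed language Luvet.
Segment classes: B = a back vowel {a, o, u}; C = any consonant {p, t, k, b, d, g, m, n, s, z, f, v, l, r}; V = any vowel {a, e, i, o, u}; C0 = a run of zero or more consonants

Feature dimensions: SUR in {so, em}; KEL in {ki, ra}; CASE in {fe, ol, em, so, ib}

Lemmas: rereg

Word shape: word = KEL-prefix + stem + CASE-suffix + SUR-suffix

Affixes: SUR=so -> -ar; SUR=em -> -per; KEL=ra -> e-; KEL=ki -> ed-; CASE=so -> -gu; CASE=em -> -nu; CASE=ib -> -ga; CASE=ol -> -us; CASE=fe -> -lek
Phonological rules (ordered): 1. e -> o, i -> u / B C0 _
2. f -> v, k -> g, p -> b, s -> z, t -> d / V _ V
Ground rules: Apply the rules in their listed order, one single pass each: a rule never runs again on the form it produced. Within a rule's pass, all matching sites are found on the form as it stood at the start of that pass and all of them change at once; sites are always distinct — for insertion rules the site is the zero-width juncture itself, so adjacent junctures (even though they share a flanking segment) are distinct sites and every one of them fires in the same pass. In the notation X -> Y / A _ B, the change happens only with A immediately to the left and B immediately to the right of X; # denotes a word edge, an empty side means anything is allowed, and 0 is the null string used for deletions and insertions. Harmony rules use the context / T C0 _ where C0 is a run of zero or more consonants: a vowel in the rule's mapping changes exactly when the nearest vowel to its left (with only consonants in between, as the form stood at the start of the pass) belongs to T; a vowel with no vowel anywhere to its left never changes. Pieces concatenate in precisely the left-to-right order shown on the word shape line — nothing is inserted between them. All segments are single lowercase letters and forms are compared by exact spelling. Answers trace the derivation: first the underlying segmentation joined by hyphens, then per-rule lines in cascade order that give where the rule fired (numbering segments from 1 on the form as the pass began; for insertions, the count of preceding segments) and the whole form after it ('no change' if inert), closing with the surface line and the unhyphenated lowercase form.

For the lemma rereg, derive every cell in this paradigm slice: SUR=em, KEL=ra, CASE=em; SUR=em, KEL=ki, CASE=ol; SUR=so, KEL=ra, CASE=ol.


cell SUR=em, KEL=ra, CASE=em:
underlying: e-rereg-nu-per
1. e -> o, i -> u / B C0 _: fires at position(s) 10: ereregnupor
2. f -> v, k -> g, p -> b, s -> z, t -> d / V _ V: fires at position(s) 9: ereregnubor
surface: ereregnubor

cell SUR=em, KEL=ki, CASE=ol:
underlying: ed-rereg-us-per
1. e -> o, i -> u / B C0 _: fires at position(s) 11: edrereguspor
2. f -> v, k -> g, p -> b, s -> z, t -> d / V _ V: no change
surface: edrereguspor

cell SUR=so, KEL=ra, CASE=ol:
underlying: e-rereg-us-ar
1. e -> o, i -> u / B C0 _: no change
2. f -> v, k -> g, p -> b, s -> z, t -> d / V _ V: fires at position(s) 8: erereguzar
surface: erereguzar


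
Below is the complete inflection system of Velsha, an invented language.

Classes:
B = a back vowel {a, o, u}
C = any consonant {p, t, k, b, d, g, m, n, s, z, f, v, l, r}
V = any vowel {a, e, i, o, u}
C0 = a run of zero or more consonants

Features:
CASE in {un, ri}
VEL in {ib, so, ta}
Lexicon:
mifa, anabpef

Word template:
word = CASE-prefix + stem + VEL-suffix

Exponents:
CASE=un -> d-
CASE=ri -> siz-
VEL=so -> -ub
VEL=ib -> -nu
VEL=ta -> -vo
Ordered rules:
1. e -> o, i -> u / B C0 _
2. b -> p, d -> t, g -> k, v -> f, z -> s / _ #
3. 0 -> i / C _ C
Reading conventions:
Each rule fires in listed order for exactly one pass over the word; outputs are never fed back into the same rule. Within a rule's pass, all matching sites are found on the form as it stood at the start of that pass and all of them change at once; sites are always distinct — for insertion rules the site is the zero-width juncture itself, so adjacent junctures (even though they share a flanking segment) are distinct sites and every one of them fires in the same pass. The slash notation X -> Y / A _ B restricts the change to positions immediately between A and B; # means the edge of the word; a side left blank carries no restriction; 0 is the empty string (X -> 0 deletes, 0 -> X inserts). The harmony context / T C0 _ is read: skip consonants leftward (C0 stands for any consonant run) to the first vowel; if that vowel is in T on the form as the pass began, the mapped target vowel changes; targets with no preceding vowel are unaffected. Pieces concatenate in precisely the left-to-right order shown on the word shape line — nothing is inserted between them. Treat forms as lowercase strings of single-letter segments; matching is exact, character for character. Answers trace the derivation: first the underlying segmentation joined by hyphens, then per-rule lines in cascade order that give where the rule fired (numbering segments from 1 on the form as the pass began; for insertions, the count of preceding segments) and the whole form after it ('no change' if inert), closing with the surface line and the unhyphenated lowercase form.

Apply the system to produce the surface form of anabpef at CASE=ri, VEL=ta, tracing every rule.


underlying: siz-anabpef-vo
1. e -> o, i -> u / B C0 _: fires at position(s) 9: sizanabpofvo
2. b -> p, d -> t, g -> k, v -> f, z -> s / _ #: no change
3. 0 -> i / C _ C: inserts after position(s) 7, 10: sizanabipofivo
surface: sizanabipofivo


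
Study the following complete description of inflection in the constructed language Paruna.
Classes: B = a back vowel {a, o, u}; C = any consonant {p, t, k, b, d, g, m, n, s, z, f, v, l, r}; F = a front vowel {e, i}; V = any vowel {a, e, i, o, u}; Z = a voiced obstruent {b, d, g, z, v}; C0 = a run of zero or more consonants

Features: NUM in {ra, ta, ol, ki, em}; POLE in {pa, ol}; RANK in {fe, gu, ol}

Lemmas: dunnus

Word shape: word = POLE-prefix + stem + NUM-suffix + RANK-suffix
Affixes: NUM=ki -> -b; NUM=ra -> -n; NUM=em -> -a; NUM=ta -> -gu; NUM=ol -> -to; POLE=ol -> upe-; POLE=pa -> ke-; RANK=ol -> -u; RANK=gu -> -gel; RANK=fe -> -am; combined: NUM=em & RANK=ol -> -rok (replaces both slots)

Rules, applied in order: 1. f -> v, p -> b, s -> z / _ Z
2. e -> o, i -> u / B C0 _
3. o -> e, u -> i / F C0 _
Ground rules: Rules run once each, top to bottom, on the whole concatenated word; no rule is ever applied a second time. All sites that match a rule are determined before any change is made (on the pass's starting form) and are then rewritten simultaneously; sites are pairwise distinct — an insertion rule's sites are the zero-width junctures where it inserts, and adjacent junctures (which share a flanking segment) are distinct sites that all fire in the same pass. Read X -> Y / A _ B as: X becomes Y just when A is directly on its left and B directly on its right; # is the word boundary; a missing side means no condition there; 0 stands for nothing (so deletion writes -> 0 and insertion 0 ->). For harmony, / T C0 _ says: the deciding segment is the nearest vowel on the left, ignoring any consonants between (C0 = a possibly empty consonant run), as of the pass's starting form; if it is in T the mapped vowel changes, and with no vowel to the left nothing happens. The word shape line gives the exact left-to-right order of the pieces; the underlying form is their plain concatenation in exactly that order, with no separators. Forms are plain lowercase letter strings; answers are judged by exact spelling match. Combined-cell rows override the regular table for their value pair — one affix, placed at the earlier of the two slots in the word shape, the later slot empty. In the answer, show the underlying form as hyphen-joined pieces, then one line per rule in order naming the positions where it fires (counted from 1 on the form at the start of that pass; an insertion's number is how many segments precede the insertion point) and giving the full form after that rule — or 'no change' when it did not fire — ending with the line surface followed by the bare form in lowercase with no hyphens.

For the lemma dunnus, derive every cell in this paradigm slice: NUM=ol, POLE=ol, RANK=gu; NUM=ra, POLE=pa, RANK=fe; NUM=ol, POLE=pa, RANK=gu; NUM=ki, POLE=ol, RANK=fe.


cell NUM=ol, POLE=ol, RANK=gu:
underlying: upe-dunnus-to-gel
1. f -> v, p -> b, s -> z / _ Z: no change
2. e -> o, i -> u / B C0 _: fires at position(s) 3, 13: upodunnustogol
3. o -> e, u -> i / F C0 _: no change
surface: upodunnustogol

cell NUM=ra, POLE=pa, RANK=fe:
underlying: ke-dunnus-n-am
1. f -> v, p -> b, s -> z / _ Z: no change
2. e -> o, i -> u / B C0 _: no change
3. o -> e, u -> i / F C0 _: fires at position(s) 4: kedinnusnam
surface: kedinnusnam

cell NUM=ol, POLE=pa, RANK=gu:
underlying: ke-dunnus-to-gel
1. f -> v, p -> b, s -> z / _ Z: no change
2. e -> o, i -> u / B C0 _: fires at position(s) 12: kedunnustogol
3. o -> e, u -> i / F C0 _: fires at position(s) 4: kedinnustogol
surface: kedinnustogol

cell NUM=ki, POLE=ol, RANK=fe:
underlying: upe-dunnus-b-am
1. f -> v, p -> b, s -> z / _ Z: fires at position(s) 9: upedunnuzbam
2. e -> o, i -> u / B C0 _: fires at position(s) 3: upodunnuzbam
3. o -> e, u -> i / F C0 _: no change
surface: upodunnuzbam


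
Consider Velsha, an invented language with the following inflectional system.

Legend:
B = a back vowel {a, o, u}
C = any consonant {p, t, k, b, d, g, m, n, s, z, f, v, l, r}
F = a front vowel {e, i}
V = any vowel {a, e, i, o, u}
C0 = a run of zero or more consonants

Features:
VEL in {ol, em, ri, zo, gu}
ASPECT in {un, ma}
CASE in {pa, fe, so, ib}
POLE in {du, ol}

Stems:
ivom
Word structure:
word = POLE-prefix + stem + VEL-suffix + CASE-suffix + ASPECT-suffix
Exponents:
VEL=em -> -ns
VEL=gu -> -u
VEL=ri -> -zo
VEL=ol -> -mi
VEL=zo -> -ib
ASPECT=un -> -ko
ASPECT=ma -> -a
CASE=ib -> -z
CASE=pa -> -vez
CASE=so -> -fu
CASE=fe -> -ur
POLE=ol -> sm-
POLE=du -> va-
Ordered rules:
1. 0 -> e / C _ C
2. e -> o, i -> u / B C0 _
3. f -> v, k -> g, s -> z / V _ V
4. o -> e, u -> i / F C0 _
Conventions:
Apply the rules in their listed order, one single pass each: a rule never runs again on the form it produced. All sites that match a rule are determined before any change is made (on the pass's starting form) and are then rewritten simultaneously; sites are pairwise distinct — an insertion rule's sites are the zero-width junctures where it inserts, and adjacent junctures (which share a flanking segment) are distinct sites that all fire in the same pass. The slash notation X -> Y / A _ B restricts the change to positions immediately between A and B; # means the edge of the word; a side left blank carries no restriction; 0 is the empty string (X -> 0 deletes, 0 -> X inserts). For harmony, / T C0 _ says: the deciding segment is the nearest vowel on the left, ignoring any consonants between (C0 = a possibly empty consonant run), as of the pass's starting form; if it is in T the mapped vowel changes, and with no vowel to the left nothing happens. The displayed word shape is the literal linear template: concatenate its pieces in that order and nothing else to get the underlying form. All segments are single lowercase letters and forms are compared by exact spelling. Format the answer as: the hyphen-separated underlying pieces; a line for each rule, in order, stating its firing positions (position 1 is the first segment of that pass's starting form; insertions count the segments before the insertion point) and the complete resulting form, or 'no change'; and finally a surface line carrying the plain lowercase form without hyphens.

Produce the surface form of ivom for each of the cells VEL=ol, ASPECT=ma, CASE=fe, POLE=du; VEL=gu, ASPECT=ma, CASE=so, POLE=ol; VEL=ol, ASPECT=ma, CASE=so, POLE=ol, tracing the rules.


cell VEL=ol, ASPECT=ma, CASE=fe, POLE=du:
underlying: va-ivom-mi-ur-a
1. 0 -> e / C _ C: inserts after position(s) 6: vaivomemiura
2. e -> o, i -> u / B C0 _: fires at position(s) 3, 7: vauvomomiura
3. f -> v, k -> g, s -> z / V _ V: no change
4. o -> e, u -> i / F C0 _: fires at position(s) 10: vauvomomiira
surface: vauvomomiira

cell VEL=gu, ASPECT=ma, CASE=so, POLE=ol:
underlying: sm-ivom-u-fu-a
1. 0 -> e / C _ C: inserts after position(s) 1: semivomufua
2. e -> o, i -> u / B C0 _: no change
3. f -> v, k -> g, s -> z / V _ V: fires at position(s) 9: semivomuvua
4. o -> e, u -> i / F C0 _: fires at position(s) 6: semivemuvua
surface: semivemuvua

cell VEL=ol, ASPECT=ma, CASE=so, POLE=ol:
underlying: sm-ivom-mi-fu-a
1. 0 -> e / C _ C: inserts after position(s) 1, 6: semivomemifua
2. e -> o, i -> u / B C0 _: fires at position(s) 8: semivomomifua
3. f -> v, k -> g, s -> z / V _ V: fires at position(s) 11: semivomomivua
4. o -> e, u -> i / F C0 _: fires at position(s) 6, 12: semivemomivia
surface: semivemomivia
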